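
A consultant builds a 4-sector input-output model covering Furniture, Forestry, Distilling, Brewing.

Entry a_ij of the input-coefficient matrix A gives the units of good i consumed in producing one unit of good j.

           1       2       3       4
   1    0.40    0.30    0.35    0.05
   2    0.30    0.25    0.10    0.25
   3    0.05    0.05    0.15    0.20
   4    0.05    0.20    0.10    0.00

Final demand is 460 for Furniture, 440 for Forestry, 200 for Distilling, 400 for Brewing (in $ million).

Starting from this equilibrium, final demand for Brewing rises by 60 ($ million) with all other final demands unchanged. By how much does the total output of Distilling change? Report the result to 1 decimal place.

I − A =
  [   0.60    -0.30    -0.35    -0.05]
  [  -0.30     0.75    -0.10    -0.25]
  [  -0.05    -0.05     0.85    -0.20]
  [  -0.05    -0.20    -0.10     1.00]
Compute the cofactors C_ij = (−1)^(i+j)·(3×3 minor ij) of I−A; the adjugate is their transpose:
adj(I−A) = Cᵀ =
  [ 0.569750   0.289250   0.287250   0.158250]
  [ 0.266875   0.474625   0.185625   0.169125]
  [ 0.070125   0.072375   0.321375   0.085875]
  [ 0.088875   0.116625   0.083625   0.283125]
det(I−A) = Σ_j (I−A)_1j·C_1j = (0.60)(0.569750) + (-0.30)(0.266875) + (-0.35)(0.070125) + (-0.05)(0.088875) = 0.2328
(I − A)⁻¹ = adj(I−A) / det(I−A) ≈
  [   2.4474     1.2425     1.2339     0.6798]
  [   1.1464     2.0388     0.7974     0.7265]
  [   0.3012     0.3109     1.3805     0.3689]
  [   0.3818     0.5010     0.3592     1.2162]
Δx = (I − A)⁻¹ Δd with Δd having +60 in the Brewing component and 0 elsewhere.
So Δx_3 = L_34 · (+60), where L_34 = adj(I−A)_34 / det(I−A) = 0.085875 / 0.2328.
Δx_3 = 0.085875 × (+60) / 0.2328 = 5.1525 / 0.2328 ≈ 22.1.

Δx_3 = 22.1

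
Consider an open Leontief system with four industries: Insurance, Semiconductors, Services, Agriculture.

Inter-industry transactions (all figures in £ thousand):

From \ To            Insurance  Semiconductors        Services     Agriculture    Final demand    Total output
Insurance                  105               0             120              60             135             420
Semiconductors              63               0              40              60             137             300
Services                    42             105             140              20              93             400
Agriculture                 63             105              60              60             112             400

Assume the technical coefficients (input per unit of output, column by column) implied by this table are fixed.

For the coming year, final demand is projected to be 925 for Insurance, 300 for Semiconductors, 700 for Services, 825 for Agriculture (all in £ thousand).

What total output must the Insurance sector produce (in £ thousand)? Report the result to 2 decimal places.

x_1 = 2657.86

Technical coefficients a_ij = z_ij / X_j:
  a_11 = 105/420 = 0.25, a_21 = 63/420 = 0.15, a_31 = 42/420 = 0.10, a_41 = 63/420 = 0.15
  a_12 = 0/300 = 0.00, a_22 = 0/300 = 0.00, a_32 = 105/300 = 0.35, a_42 = 105/300 = 0.35
  a_13 = 120/400 = 0.30, a_23 = 40/400 = 0.10, a_33 = 140/400 = 0.35, a_43 = 60/400 = 0.15
  a_14 = 60/400 = 0.15, a_24 = 60/400 = 0.15, a_34 = 20/400 = 0.05, a_44 = 60/400 = 0.15
I − A =
  [   0.75     0.00    -0.30    -0.15]
  [  -0.15     1.00    -0.10    -0.15]
  [  -0.10    -0.35     0.65    -0.05]
  [  -0.15    -0.35    -0.15     0.85]
Compute the cofactors C_ij = (−1)^(i+j)·(3×3 minor ij) of I−A; the adjugate is their transpose:
adj(I−A) = Cᵀ =
  [ 0.471500   0.136500   0.267000   0.123000]
  [ 0.107875   0.364125   0.126750   0.090750]
  [ 0.142375   0.233625   0.567750   0.099750]
  [ 0.152750   0.215250   0.199500   0.415500]
det(I−A) = Σ_j (I−A)_1j·C_1j = (0.75)(0.471500) + (0.00)(0.107875) + (-0.30)(0.142375) + (-0.15)(0.152750) = 0.2880
(I − A)⁻¹ = adj(I−A) / det(I−A) ≈
  [   1.6372     0.4740     0.9271     0.4271]
  [   0.3746     1.2643     0.4401     0.3151]
  [   0.4944     0.8112     1.9714     0.3464]
  [   0.5304     0.7474     0.6927     1.4427]
x = (I − A)⁻¹ d = adj(I−A)·d / det(I−A), with det(I−A) = 0.2880:
  x_1 = (0.471500·925 + 0.136500·300 + 0.267000·700 + 0.123000·825) / 0.2880 = 765.4625 / 0.2880 ≈ 2657.86
  x_2 = (0.107875·925 + 0.364125·300 + 0.126750·700 + 0.090750·825) / 0.2880 = 372.615625 / 0.2880 ≈ 1293.80
  x_3 = (0.142375·925 + 0.233625·300 + 0.567750·700 + 0.099750·825) / 0.2880 = 681.503125 / 0.2880 ≈ 2366.33
  x_4 = (0.152750·925 + 0.215250·300 + 0.199500·700 + 0.415500·825) / 0.2880 = 688.30625 / 0.2880 ≈ 2389.95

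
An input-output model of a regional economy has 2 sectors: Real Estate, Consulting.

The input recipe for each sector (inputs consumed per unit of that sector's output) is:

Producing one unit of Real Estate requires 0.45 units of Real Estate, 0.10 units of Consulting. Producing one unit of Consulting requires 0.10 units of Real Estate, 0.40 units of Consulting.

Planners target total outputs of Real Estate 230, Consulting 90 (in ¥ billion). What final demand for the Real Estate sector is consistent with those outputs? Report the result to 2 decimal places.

I − A =
  [   0.55    -0.10]
  [  -0.10     0.60]
d = (I − A) x:
  d_1 = (+0.55)·230 + (-0.10)·90 = 117.50
  d_2 = (-0.10)·230 + (+0.60)·90 = 31.00

d_1 = 117.50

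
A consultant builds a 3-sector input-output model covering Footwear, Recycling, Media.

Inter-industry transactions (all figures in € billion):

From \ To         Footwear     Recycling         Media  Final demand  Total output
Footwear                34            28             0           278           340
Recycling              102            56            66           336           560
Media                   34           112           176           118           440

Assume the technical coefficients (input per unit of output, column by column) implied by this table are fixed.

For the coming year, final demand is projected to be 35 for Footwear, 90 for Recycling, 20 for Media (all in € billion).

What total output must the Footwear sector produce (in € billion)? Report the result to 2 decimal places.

x_1 = 46.08

Technical coefficients a_ij = z_ij / X_j:
  a_11 = 34/340 = 0.10, a_21 = 102/340 = 0.30, a_31 = 34/340 = 0.10
  a_12 = 28/560 = 0.05, a_22 = 56/560 = 0.10, a_32 = 112/560 = 0.20
  a_13 = 0/440 = 0.00, a_23 = 66/440 = 0.15, a_33 = 176/440 = 0.40
I − A =
  [   0.90    -0.05     0.00]
  [  -0.30     0.90    -0.15]
  [  -0.10    -0.20     0.60]
Cofactors of I−A, C_ij = (−1)^(i+j)·(minor ij) (rows/columns in the sector order above):
  C_11 = (0.90)(0.60) − (-0.15)(-0.20) = 0.5100
  C_12 = −[(-0.30)(0.60) − (-0.15)(-0.10)] = 0.1950
  C_13 = (-0.30)(-0.20) − (0.90)(-0.10) = 0.1500
  C_21 = −[(-0.05)(0.60) − (0.00)(-0.20)] = 0.0300
  C_22 = (0.90)(0.60) − (0.00)(-0.10) = 0.5400
  C_23 = −[(0.90)(-0.20) − (-0.05)(-0.10)] = 0.1850
  C_31 = (-0.05)(-0.15) − (0.00)(0.90) = 0.0075
  C_32 = −[(0.90)(-0.15) − (0.00)(-0.30)] = 0.1350
  C_33 = (0.90)(0.90) − (-0.05)(-0.30) = 0.7950
det(I−A) = Σ_j (I−A)_1j·C_1j = (0.90)(0.5100) + (-0.05)(0.1950) + (0.00)(0.1500) = 0.44925
adj(I−A) = Cᵀ =
  [ 0.5100   0.0300   0.0075]
  [ 0.1950   0.5400   0.1350]
  [ 0.1500   0.1850   0.7950]
(I − A)⁻¹ = adj(I−A) / det(I−A) ≈
  [   1.1352     0.0668     0.0167]
  [   0.4341     1.2020     0.3005]
  [   0.3339     0.4118     1.7696]
x = (I − A)⁻¹ d = adj(I−A)·d / det(I−A), with det(I−A) = 0.44925:
  x_1 = (0.5100·35 + 0.0300·90 + 0.0075·20) / 0.44925 = 20.70 / 0.44925 ≈ 46.08
  x_2 = (0.1950·35 + 0.5400·90 + 0.1350·20) / 0.44925 = 58.125 / 0.44925 ≈ 129.38
  x_3 = (0.1500·35 + 0.1850·90 + 0.7950·20) / 0.44925 = 37.80 / 0.44925 ≈ 84.14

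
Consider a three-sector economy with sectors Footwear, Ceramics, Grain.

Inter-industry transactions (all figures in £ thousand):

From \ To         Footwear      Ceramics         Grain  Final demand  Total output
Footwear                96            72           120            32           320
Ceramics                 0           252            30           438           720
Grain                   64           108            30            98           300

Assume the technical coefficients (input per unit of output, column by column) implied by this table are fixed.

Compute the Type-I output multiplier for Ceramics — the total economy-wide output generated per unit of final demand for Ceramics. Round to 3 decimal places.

m_C = 2.391

Technical coefficients a_ij = z_ij / X_j:
  a_FF = 96/320 = 0.30, a_CF = 0/320 = 0.00, a_GF = 64/320 = 0.20
  a_FC = 72/720 = 0.10, a_CC = 252/720 = 0.35, a_GC = 108/720 = 0.15
  a_FG = 120/300 = 0.40, a_CG = 30/300 = 0.10, a_GG = 30/300 = 0.10
I − A =
  [   0.70    -0.10    -0.40]
  [   0.00     0.65    -0.10]
  [  -0.20    -0.15     0.90]
Cofactors of I−A, C_ij = (−1)^(i+j)·(minor ij) (rows/columns in the sector order above):
  C_11 = (0.65)(0.90) − (-0.10)(-0.15) = 0.5700
  C_12 = −[(0.00)(0.90) − (-0.10)(-0.20)] = 0.0200
  C_13 = (0.00)(-0.15) − (0.65)(-0.20) = 0.1300
  C_21 = −[(-0.10)(0.90) − (-0.40)(-0.15)] = 0.1500
  C_22 = (0.70)(0.90) − (-0.40)(-0.20) = 0.5500
  C_23 = −[(0.70)(-0.15) − (-0.10)(-0.20)] = 0.1250
  C_31 = (-0.10)(-0.10) − (-0.40)(0.65) = 0.2700
  C_32 = −[(0.70)(-0.10) − (-0.40)(0.00)] = 0.0700
  C_33 = (0.70)(0.65) − (-0.10)(0.00) = 0.4550
det(I−A) = Σ_j (I−A)_1j·C_1j = (0.70)(0.5700) + (-0.10)(0.0200) + (-0.40)(0.1300) = 0.3450
adj(I−A) = Cᵀ =
  [ 0.5700   0.1500   0.2700]
  [ 0.0200   0.5500   0.0700]
  [ 0.1300   0.1250   0.4550]
(I − A)⁻¹ = adj(I−A) / det(I−A) ≈
  [   1.6522     0.4348     0.7826]
  [   0.0580     1.5942     0.2029]
  [   0.3768     0.3623     1.3188]
The output multiplier for sector j is the column-j sum of the Leontief inverse (I − A)⁻¹ = adj(I−A) / det(I−A).
Column C of adj(I−A): (0.1500, 0.5500, 0.1250); det(I−A) = 0.3450.
m_C = (0.1500 + 0.5500 + 0.1250) / 0.3450 = 0.825 / 0.3450 ≈ 2.391.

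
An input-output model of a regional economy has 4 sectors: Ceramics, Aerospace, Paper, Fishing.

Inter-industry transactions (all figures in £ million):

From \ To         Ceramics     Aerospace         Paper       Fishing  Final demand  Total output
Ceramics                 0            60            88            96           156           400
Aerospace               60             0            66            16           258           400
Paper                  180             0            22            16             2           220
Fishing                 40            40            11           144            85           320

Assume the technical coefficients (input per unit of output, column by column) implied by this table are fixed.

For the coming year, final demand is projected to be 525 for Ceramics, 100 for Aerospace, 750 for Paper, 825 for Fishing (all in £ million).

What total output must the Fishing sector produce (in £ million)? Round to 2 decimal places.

x_4 = 2304.77

Technical coefficients a_ij = z_ij / X_j:
  a_11 = 0/400 = 0.00, a_21 = 60/400 = 0.15, a_31 = 180/400 = 0.45, a_41 = 40/400 = 0.10
  a_12 = 60/400 = 0.15, a_22 = 0/400 = 0.00, a_32 = 0/400 = 0.00, a_42 = 40/400 = 0.10
  a_13 = 88/220 = 0.40, a_23 = 66/220 = 0.30, a_33 = 22/220 = 0.10, a_43 = 11/220 = 0.05
  a_14 = 96/320 = 0.30, a_24 = 16/320 = 0.05, a_34 = 16/320 = 0.05, a_44 = 144/320 = 0.45
I − A =
  [   1.00    -0.15    -0.40    -0.30]
  [  -0.15     1.00    -0.30    -0.05]
  [  -0.45     0.00     0.90    -0.05]
  [  -0.10    -0.10    -0.05     0.55]
Compute the cofactors C_ij = (−1)^(i+j)·(3×3 minor ij) of I−A; the adjugate is their transpose:
adj(I−A) = Cᵀ =
  [ 0.486500   0.102875   0.267125   0.299000]
  [ 0.155250   0.357750   0.195750   0.135000]
  [ 0.251000   0.056375   0.497375   0.187250]
  [ 0.139500   0.088875   0.129375   0.679500]
det(I−A) = Σ_j (I−A)_1j·C_1j = (1.00)(0.486500) + (-0.15)(0.155250) + (-0.40)(0.251000) + (-0.30)(0.139500) = 0.3209625
(I − A)⁻¹ = adj(I−A) / det(I−A) ≈
  [   1.5158     0.3205     0.8323     0.9316]
  [   0.4837     1.1146     0.6099     0.4206]
  [   0.7820     0.1756     1.5496     0.5834]
  [   0.4346     0.2769     0.4031     2.1171]
x = (I − A)⁻¹ d = adj(I−A)·d / det(I−A), with det(I−A) = 0.3209625:
  x_1 = (0.486500·525 + 0.102875·100 + 0.267125·750 + 0.299000·825) / 0.3209625 = 712.71875 / 0.3209625 ≈ 2220.57
  x_2 = (0.155250·525 + 0.357750·100 + 0.195750·750 + 0.135000·825) / 0.3209625 = 375.46875 / 0.3209625 ≈ 1169.82
  x_3 = (0.251000·525 + 0.056375·100 + 0.497375·750 + 0.187250·825) / 0.3209625 = 664.925 / 0.3209625 ≈ 2071.66
  x_4 = (0.139500·525 + 0.088875·100 + 0.129375·750 + 0.679500·825) / 0.3209625 = 739.74375 / 0.3209625 ≈ 2304.77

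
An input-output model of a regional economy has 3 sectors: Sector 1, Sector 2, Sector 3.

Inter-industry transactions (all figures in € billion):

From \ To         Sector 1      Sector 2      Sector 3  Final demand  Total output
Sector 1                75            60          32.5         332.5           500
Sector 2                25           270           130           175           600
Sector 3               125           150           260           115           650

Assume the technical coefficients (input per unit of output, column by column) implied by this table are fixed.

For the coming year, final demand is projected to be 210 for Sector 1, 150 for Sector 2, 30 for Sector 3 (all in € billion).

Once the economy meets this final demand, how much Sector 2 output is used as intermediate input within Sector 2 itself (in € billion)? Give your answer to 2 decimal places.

Technical coefficients a_ij = z_ij / X_j:
  a_11 = 75/500 = 0.15, a_21 = 25/500 = 0.05, a_31 = 125/500 = 0.25
  a_12 = 60/600 = 0.10, a_22 = 270/600 = 0.45, a_32 = 150/600 = 0.25
  a_13 = 32.5/650 = 0.05, a_23 = 130/650 = 0.20, a_33 = 260/650 = 0.40
I − A =
  [   0.85    -0.10    -0.05]
  [  -0.05     0.55    -0.20]
  [  -0.25    -0.25     0.60]
Cofactors of I−A, C_ij = (−1)^(i+j)·(minor ij) (rows/columns in the sector order above):
  C_11 = (0.55)(0.60) − (-0.20)(-0.25) = 0.2800
  C_12 = −[(-0.05)(0.60) − (-0.20)(-0.25)] = 0.0800
  C_13 = (-0.05)(-0.25) − (0.55)(-0.25) = 0.1500
  C_21 = −[(-0.10)(0.60) − (-0.05)(-0.25)] = 0.0725
  C_22 = (0.85)(0.60) − (-0.05)(-0.25) = 0.4975
  C_23 = −[(0.85)(-0.25) − (-0.10)(-0.25)] = 0.2375
  C_31 = (-0.10)(-0.20) − (-0.05)(0.55) = 0.0475
  C_32 = −[(0.85)(-0.20) − (-0.05)(-0.05)] = 0.1725
  C_33 = (0.85)(0.55) − (-0.10)(-0.05) = 0.4625
det(I−A) = Σ_j (I−A)_1j·C_1j = (0.85)(0.2800) + (-0.10)(0.0800) + (-0.05)(0.1500) = 0.2225
adj(I−A) = Cᵀ =
  [ 0.2800   0.0725   0.0475]
  [ 0.0800   0.4975   0.1725]
  [ 0.1500   0.2375   0.4625]
(I − A)⁻¹ = adj(I−A) / det(I−A) ≈
  [   1.2584     0.3258     0.2135]
  [   0.3596     2.2360     0.7753]
  [   0.6742     1.0674     2.0787]
First solve x = (I − A)⁻¹ d = adj(I−A)·d / det(I−A); in particular x_2 = (0.0800·210 + 0.4975·150 + 0.1725·30) / 0.2225 = 96.60 / 0.2225 ≈ 434.1573.
Intermediate flow from 2 to 2: z_22 = a_22 · x_2 = 0.45 × 96.60 / 0.2225 = 43.47 / 0.2225 ≈ 195.37.

z_22 = 195.37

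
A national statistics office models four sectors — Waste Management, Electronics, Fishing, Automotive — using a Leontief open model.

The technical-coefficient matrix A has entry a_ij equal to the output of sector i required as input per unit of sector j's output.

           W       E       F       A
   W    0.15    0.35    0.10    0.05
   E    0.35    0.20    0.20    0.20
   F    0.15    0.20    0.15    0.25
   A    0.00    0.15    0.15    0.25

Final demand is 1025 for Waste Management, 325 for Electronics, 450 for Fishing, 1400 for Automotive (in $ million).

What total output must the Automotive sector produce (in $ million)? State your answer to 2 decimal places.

I − A =
  [   0.85    -0.35    -0.10    -0.05]
  [  -0.35     0.80    -0.20    -0.20]
  [  -0.15    -0.20     0.85    -0.25]
  [   0.00    -0.15    -0.15     0.75]
Compute the cofactors C_ij = (−1)^(i+j)·(3×3 minor ij) of I−A; the adjugate is their transpose:
adj(I−A) = Cᵀ =
  [ 0.411000   0.236625   0.127500   0.133000]
  [ 0.237000   0.497625   0.181875   0.209125]
  [ 0.151125   0.199875   0.390000   0.193375]
  [ 0.077625   0.139500   0.114375   0.410375]
det(I−A) = Σ_j (I−A)_1j·C_1j = (0.85)(0.411000) + (-0.35)(0.237000) + (-0.10)(0.151125) + (-0.05)(0.077625) = 0.24740625
(I − A)⁻¹ = adj(I−A) / det(I−A) ≈
  [   1.6612     0.9564     0.5153     0.5376]
  [   0.9579     2.0114     0.7351     0.8453]
  [   0.6108     0.8079     1.5764     0.7816]
  [   0.3138     0.5638     0.4623     1.6587]
x = (I − A)⁻¹ d = adj(I−A)·d / det(I−A), with det(I−A) = 0.24740625:
  x_W = (0.411000·1025 + 0.236625·325 + 0.127500·450 + 0.133000·1400) / 0.24740625 = 741.753125 / 0.24740625 ≈ 2998.12
  x_E = (0.237000·1025 + 0.497625·325 + 0.181875·450 + 0.209125·1400) / 0.24740625 = 779.271875 / 0.24740625 ≈ 3149.77
  x_F = (0.151125·1025 + 0.199875·325 + 0.390000·450 + 0.193375·1400) / 0.24740625 = 666.0875 / 0.24740625 ≈ 2692.28
  x_A = (0.077625·1025 + 0.139500·325 + 0.114375·450 + 0.410375·1400) / 0.24740625 = 750.896875 / 0.24740625 ≈ 3035.08

x_A = 3035.08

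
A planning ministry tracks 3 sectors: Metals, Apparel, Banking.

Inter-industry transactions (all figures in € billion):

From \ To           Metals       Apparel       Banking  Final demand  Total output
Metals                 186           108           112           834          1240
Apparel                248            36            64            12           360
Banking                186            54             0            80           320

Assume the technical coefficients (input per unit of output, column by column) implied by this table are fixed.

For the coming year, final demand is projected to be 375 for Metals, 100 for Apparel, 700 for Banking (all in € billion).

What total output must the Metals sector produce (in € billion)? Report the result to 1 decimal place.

Technical coefficients a_ij = z_ij / X_j:
  a_11 = 186/1240 = 0.15, a_21 = 248/1240 = 0.20, a_31 = 186/1240 = 0.15
  a_12 = 108/360 = 0.30, a_22 = 36/360 = 0.10, a_32 = 54/360 = 0.15
  a_13 = 112/320 = 0.35, a_23 = 64/320 = 0.20, a_33 = 0/320 = 0.00
I − A =
  [   0.85    -0.30    -0.35]
  [  -0.20     0.90    -0.20]
  [  -0.15    -0.15     1.00]
Cofactors of I−A, C_ij = (−1)^(i+j)·(minor ij) (rows/columns in the sector order above):
  C_11 = (0.90)(1.00) − (-0.20)(-0.15) = 0.8700
  C_12 = −[(-0.20)(1.00) − (-0.20)(-0.15)] = 0.2300
  C_13 = (-0.20)(-0.15) − (0.90)(-0.15) = 0.1650
  C_21 = −[(-0.30)(1.00) − (-0.35)(-0.15)] = 0.3525
  C_22 = (0.85)(1.00) − (-0.35)(-0.15) = 0.7975
  C_23 = −[(0.85)(-0.15) − (-0.30)(-0.15)] = 0.1725
  C_31 = (-0.30)(-0.20) − (-0.35)(0.90) = 0.3750
  C_32 = −[(0.85)(-0.20) − (-0.35)(-0.20)] = 0.2400
  C_33 = (0.85)(0.90) − (-0.30)(-0.20) = 0.7050
det(I−A) = Σ_j (I−A)_1j·C_1j = (0.85)(0.8700) + (-0.30)(0.2300) + (-0.35)(0.1650) = 0.61275
adj(I−A) = Cᵀ =
  [ 0.8700   0.3525   0.3750]
  [ 0.2300   0.7975   0.2400]
  [ 0.1650   0.1725   0.7050]
(I − A)⁻¹ = adj(I−A) / det(I−A) ≈
  [   1.4198     0.5753     0.6120]
  [   0.3754     1.3015     0.3917]
  [   0.2693     0.2815     1.1506]
x = (I − A)⁻¹ d = adj(I−A)·d / det(I−A), with det(I−A) = 0.61275:
  x_1 = (0.8700·375 + 0.3525·100 + 0.3750·700) / 0.61275 = 624.00 / 0.61275 ≈ 1018.4
  x_2 = (0.2300·375 + 0.7975·100 + 0.2400·700) / 0.61275 = 334.00 / 0.61275 ≈ 545.1
  x_3 = (0.1650·375 + 0.1725·100 + 0.7050·700) / 0.61275 = 572.625 / 0.61275 ≈ 934.5

x_1 = 1018.4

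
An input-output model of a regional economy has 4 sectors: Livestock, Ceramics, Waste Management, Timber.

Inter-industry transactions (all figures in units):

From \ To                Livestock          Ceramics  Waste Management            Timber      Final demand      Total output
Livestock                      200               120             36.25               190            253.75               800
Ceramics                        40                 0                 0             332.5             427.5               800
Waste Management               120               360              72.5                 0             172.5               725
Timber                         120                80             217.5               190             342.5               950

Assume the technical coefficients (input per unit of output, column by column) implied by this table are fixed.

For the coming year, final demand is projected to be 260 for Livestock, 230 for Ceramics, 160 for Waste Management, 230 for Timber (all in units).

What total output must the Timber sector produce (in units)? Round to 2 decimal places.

Technical coefficients a_ij = z_ij / X_j:
  a_LL = 200/800 = 0.25, a_CL = 40/800 = 0.05, a_WL = 120/800 = 0.15, a_TL = 120/800 = 0.15
  a_LC = 120/800 = 0.15, a_CC = 0/800 = 0.00, a_WC = 360/800 = 0.45, a_TC = 80/800 = 0.10
  a_LW = 36.25/725 = 0.05, a_CW = 0/725 = 0.00, a_WW = 72.5/725 = 0.10, a_TW = 217.5/725 = 0.30
  a_LT = 190/950 = 0.20, a_CT = 332.5/950 = 0.35, a_WT = 0/950 = 0.00, a_TT = 190/950 = 0.20
I − A =
  [   0.75    -0.15    -0.05    -0.20]
  [  -0.05     1.00     0.00    -0.35]
  [  -0.15    -0.45     0.90     0.00]
  [  -0.15    -0.10    -0.30     0.80]
Compute the cofactors C_ij = (−1)^(i+j)·(3×3 minor ij) of I−A; the adjugate is their transpose:
adj(I−A) = Cᵀ =
  [ 0.641250   0.171000   0.114000   0.235125]
  [ 0.099000   0.498000   0.086375   0.242625]
  [ 0.156375   0.277500   0.528875   0.160500]
  [ 0.191250   0.198375   0.230500   0.659625]
det(I−A) = Σ_j (I−A)_1j·C_1j = (0.75)(0.641250) + (-0.15)(0.099000) + (-0.05)(0.156375) + (-0.20)(0.191250) = 0.42001875
(I − A)⁻¹ = adj(I−A) / det(I−A) ≈
  [   1.5267     0.4071     0.2714     0.5598]
  [   0.2357     1.1857     0.2056     0.5777]
  [   0.3723     0.6607     1.2592     0.3821]
  [   0.4553     0.4723     0.5488     1.5705]
x = (I − A)⁻¹ d = adj(I−A)·d / det(I−A), with det(I−A) = 0.42001875:
  x_L = (0.641250·260 + 0.171000·230 + 0.114000·160 + 0.235125·230) / 0.42001875 = 278.37375 / 0.42001875 ≈ 662.77
  x_C = (0.099000·260 + 0.498000·230 + 0.086375·160 + 0.242625·230) / 0.42001875 = 209.90375 / 0.42001875 ≈ 499.75
  x_W = (0.156375·260 + 0.277500·230 + 0.528875·160 + 0.160500·230) / 0.42001875 = 226.0175 / 0.42001875 ≈ 538.11
  x_T = (0.191250·260 + 0.198375·230 + 0.230500·160 + 0.659625·230) / 0.42001875 = 283.945 / 0.42001875 ≈ 676.03

x_T = 676.03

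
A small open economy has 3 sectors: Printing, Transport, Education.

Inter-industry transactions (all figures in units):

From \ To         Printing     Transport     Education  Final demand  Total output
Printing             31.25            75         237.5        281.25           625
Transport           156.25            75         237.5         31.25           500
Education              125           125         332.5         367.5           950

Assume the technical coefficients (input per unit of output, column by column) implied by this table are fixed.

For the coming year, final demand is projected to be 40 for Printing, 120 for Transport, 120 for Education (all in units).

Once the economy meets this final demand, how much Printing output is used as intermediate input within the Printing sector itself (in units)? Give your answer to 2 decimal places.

z_11 = 9.16

Technical coefficients a_ij = z_ij / X_j:
  a_11 = 31.25/625 = 0.05, a_21 = 156.25/625 = 0.25, a_31 = 125/625 = 0.20
  a_12 = 75/500 = 0.15, a_22 = 75/500 = 0.15, a_32 = 125/500 = 0.25
  a_13 = 237.5/950 = 0.25, a_23 = 237.5/950 = 0.25, a_33 = 332.5/950 = 0.35
I − A =
  [   0.95    -0.15    -0.25]
  [  -0.25     0.85    -0.25]
  [  -0.20    -0.25     0.65]
Cofactors of I−A, C_ij = (−1)^(i+j)·(minor ij) (rows/columns in the sector order above):
  C_11 = (0.85)(0.65) − (-0.25)(-0.25) = 0.4900
  C_12 = −[(-0.25)(0.65) − (-0.25)(-0.20)] = 0.2125
  C_13 = (-0.25)(-0.25) − (0.85)(-0.20) = 0.2325
  C_21 = −[(-0.15)(0.65) − (-0.25)(-0.25)] = 0.1600
  C_22 = (0.95)(0.65) − (-0.25)(-0.20) = 0.5675
  C_23 = −[(0.95)(-0.25) − (-0.15)(-0.20)] = 0.2675
  C_31 = (-0.15)(-0.25) − (-0.25)(0.85) = 0.2500
  C_32 = −[(0.95)(-0.25) − (-0.25)(-0.25)] = 0.3000
  C_33 = (0.95)(0.85) − (-0.15)(-0.25) = 0.7700
det(I−A) = Σ_j (I−A)_1j·C_1j = (0.95)(0.4900) + (-0.15)(0.2125) + (-0.25)(0.2325) = 0.3755
adj(I−A) = Cᵀ =
  [ 0.4900   0.1600   0.2500]
  [ 0.2125   0.5675   0.3000]
  [ 0.2325   0.2675   0.7700]
(I − A)⁻¹ = adj(I−A) / det(I−A) ≈
  [   1.3049     0.4261     0.6658]
  [   0.5659     1.5113     0.7989]
  [   0.6192     0.7124     2.0506]
First solve x = (I − A)⁻¹ d = adj(I−A)·d / det(I−A); in particular x_1 = (0.4900·40 + 0.1600·120 + 0.2500·120) / 0.3755 = 68.80 / 0.3755 ≈ 183.2224.
Intermediate flow from 1 to 1: z_11 = a_11 · x_1 = 0.05 × 68.80 / 0.3755 = 3.44 / 0.3755 ≈ 9.16.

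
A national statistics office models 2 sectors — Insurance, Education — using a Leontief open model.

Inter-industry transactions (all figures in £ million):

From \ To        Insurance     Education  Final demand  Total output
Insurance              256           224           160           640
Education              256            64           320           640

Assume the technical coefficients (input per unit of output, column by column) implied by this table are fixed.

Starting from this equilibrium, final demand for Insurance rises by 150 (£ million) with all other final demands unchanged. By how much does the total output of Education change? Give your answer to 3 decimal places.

Δx_E = 150.000

Technical coefficients a_ij = z_ij / X_j:
  a_II = 256/640 = 0.40, a_EI = 256/640 = 0.40
  a_IE = 224/640 = 0.35, a_EE = 64/640 = 0.10
I − A =
  [   0.60    -0.35]
  [  -0.40     0.90]
det(I−A) = (0.60)(0.90) − (-0.35)(-0.40) = 0.4000
adj(I−A) = [[0.90, 0.35], [0.40, 0.60]]
(I − A)⁻¹ = adj(I−A) / det(I−A) ≈
  [   2.2500     0.8750]
  [   1.0000     1.5000]
Δx = (I − A)⁻¹ Δd with Δd having +150 in the Insurance component and 0 elsewhere.
So Δx_E = L_EI · (+150), where L_EI = adj(I−A)_EI / det(I−A) = 0.40 / 0.4000.
Δx_E = 0.40 × (+150) / 0.4000 = 60.00 / 0.4000 = 150.000.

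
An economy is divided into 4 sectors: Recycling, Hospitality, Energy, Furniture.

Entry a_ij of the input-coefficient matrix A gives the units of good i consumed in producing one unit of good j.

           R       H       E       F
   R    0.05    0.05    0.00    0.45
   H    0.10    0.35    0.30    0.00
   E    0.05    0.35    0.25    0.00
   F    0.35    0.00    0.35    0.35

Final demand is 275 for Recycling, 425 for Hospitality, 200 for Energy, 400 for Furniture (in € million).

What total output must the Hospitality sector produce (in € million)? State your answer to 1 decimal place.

x_H = 1270.5

I − A =
  [   0.95    -0.05     0.00    -0.45]
  [  -0.10     0.65    -0.30     0.00]
  [  -0.05    -0.35     0.75     0.00]
  [  -0.35     0.00    -0.35     0.65]
Compute the cofactors C_ij = (−1)^(i+j)·(3×3 minor ij) of I−A; the adjugate is their transpose:
adj(I−A) = Cᵀ =
  [ 0.248625   0.079500   0.112125   0.172125]
  [ 0.058500   0.337125   0.153750   0.040500]
  [ 0.043875   0.162625   0.295750   0.030375]
  [ 0.157500   0.130375   0.219625   0.358875]
det(I−A) = Σ_j (I−A)_1j·C_1j = (0.95)(0.248625) + (-0.05)(0.058500) + (0.00)(0.043875) + (-0.45)(0.157500) = 0.16239375
(I − A)⁻¹ = adj(I−A) / det(I−A) ≈
  [   1.5310     0.4896     0.6905     1.0599]
  [   0.3602     2.0760     0.9468     0.2494]
  [   0.2702     1.0014     1.8212     0.1870]
  [   0.9699     0.8028     1.3524     2.2099]
x = (I − A)⁻¹ d = adj(I−A)·d / det(I−A), with det(I−A) = 0.16239375:
  x_R = (0.248625·275 + 0.079500·425 + 0.112125·200 + 0.172125·400) / 0.16239375 = 193.434375 / 0.16239375 ≈ 1191.1
  x_H = (0.058500·275 + 0.337125·425 + 0.153750·200 + 0.040500·400) / 0.16239375 = 206.315625 / 0.16239375 ≈ 1270.5
  x_E = (0.043875·275 + 0.162625·425 + 0.295750·200 + 0.030375·400) / 0.16239375 = 152.48125 / 0.16239375 ≈ 939.0
  x_F = (0.157500·275 + 0.130375·425 + 0.219625·200 + 0.358875·400) / 0.16239375 = 286.196875 / 0.16239375 ≈ 1762.4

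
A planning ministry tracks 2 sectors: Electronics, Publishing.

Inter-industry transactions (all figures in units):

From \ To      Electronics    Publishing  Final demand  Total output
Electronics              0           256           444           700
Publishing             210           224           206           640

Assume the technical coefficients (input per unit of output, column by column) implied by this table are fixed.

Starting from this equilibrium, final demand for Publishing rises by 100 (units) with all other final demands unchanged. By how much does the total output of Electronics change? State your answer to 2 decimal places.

Technical coefficients a_ij = z_ij / X_j:
  a_11 = 0/700 = 0.00, a_21 = 210/700 = 0.30
  a_12 = 256/640 = 0.40, a_22 = 224/640 = 0.35
I − A =
  [   1.00    -0.40]
  [  -0.30     0.65]
det(I−A) = (1.00)(0.65) − (-0.40)(-0.30) = 0.5300
adj(I−A) = [[0.65, 0.40], [0.30, 1.00]]
(I − A)⁻¹ = adj(I−A) / det(I−A) ≈
  [   1.2264     0.7547]
  [   0.5660     1.8868]
Δx = (I − A)⁻¹ Δd with Δd having +100 in the Publishing component and 0 elsewhere.
So Δx_1 = L_12 · (+100), where L_12 = adj(I−A)_12 / det(I−A) = 0.40 / 0.5300.
Δx_1 = 0.40 × (+100) / 0.5300 = 40.00 / 0.5300 ≈ 75.47.

Δx_1 = 75.47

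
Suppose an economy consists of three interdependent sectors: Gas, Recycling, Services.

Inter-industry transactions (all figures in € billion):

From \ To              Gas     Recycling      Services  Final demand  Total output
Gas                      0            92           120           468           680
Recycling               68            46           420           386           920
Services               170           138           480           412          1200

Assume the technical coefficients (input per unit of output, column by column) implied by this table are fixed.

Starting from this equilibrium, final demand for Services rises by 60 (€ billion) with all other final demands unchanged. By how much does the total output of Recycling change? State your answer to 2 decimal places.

Technical coefficients a_ij = z_ij / X_j:
  a_GG = 0/680 = 0.00, a_RG = 68/680 = 0.10, a_SG = 170/680 = 0.25
  a_GR = 92/920 = 0.10, a_RR = 46/920 = 0.05, a_SR = 138/920 = 0.15
  a_GS = 120/1200 = 0.10, a_RS = 420/1200 = 0.35, a_SS = 480/1200 = 0.40
I − A =
  [   1.00    -0.10    -0.10]
  [  -0.10     0.95    -0.35]
  [  -0.25    -0.15     0.60]
Cofactors of I−A, C_ij = (−1)^(i+j)·(minor ij) (rows/columns in the sector order above):
  C_11 = (0.95)(0.60) − (-0.35)(-0.15) = 0.5175
  C_12 = −[(-0.10)(0.60) − (-0.35)(-0.25)] = 0.1475
  C_13 = (-0.10)(-0.15) − (0.95)(-0.25) = 0.2525
  C_21 = −[(-0.10)(0.60) − (-0.10)(-0.15)] = 0.0750
  C_22 = (1.00)(0.60) − (-0.10)(-0.25) = 0.5750
  C_23 = −[(1.00)(-0.15) − (-0.10)(-0.25)] = 0.1750
  C_31 = (-0.10)(-0.35) − (-0.10)(0.95) = 0.1300
  C_32 = −[(1.00)(-0.35) − (-0.10)(-0.10)] = 0.3600
  C_33 = (1.00)(0.95) − (-0.10)(-0.10) = 0.9400
det(I−A) = Σ_j (I−A)_1j·C_1j = (1.00)(0.5175) + (-0.10)(0.1475) + (-0.10)(0.2525) = 0.4775
adj(I−A) = Cᵀ =
  [ 0.5175   0.0750   0.1300]
  [ 0.1475   0.5750   0.3600]
  [ 0.2525   0.1750   0.9400]
(I − A)⁻¹ = adj(I−A) / det(I−A) ≈
  [   1.0838     0.1571     0.2723]
  [   0.3089     1.2042     0.7539]
  [   0.5288     0.3665     1.9686]
Δx = (I − A)⁻¹ Δd with Δd having +60 in the Services component and 0 elsewhere.
So Δx_R = L_RS · (+60), where L_RS = adj(I−A)_RS / det(I−A) = 0.3600 / 0.4775.
Δx_R = 0.3600 × (+60) / 0.4775 = 21.60 / 0.4775 ≈ 45.24.

Δx_R = 45.24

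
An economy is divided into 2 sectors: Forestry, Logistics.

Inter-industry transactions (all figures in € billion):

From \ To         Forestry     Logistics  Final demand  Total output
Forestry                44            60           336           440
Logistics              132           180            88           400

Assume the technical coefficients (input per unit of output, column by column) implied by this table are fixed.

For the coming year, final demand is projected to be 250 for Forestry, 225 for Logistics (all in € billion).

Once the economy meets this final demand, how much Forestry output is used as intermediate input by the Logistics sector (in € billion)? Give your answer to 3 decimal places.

Technical coefficients a_ij = z_ij / X_j:
  a_FF = 44/440 = 0.10, a_LF = 132/440 = 0.30
  a_FL = 60/400 = 0.15, a_LL = 180/400 = 0.45
I − A =
  [   0.90    -0.15]
  [  -0.30     0.55]
det(I−A) = (0.90)(0.55) − (-0.15)(-0.30) = 0.4500
adj(I−A) = [[0.55, 0.15], [0.30, 0.90]]
(I − A)⁻¹ = adj(I−A) / det(I−A) ≈
  [   1.2222     0.3333]
  [   0.6667     2.0000]
First solve x = (I − A)⁻¹ d = adj(I−A)·d / det(I−A); in particular x_L = (0.30·250 + 0.90·225) / 0.4500 = 277.50 / 0.4500 ≈ 616.66667.
Intermediate flow from F to L: z_FL = a_FL · x_L = 0.15 × 277.50 / 0.4500 = 41.625 / 0.4500 = 92.500.

z_FL = 92.500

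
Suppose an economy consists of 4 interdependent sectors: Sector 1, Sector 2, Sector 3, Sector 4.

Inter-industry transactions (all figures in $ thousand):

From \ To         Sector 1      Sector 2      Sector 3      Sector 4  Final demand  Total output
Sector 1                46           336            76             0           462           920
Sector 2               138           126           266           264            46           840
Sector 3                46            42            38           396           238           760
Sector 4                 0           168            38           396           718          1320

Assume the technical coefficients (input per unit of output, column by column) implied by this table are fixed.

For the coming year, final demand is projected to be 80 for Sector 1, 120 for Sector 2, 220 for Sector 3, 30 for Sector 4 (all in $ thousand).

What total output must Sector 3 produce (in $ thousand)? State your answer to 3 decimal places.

Technical coefficients a_ij = z_ij / X_j:
  a_11 = 46/920 = 0.05, a_21 = 138/920 = 0.15, a_31 = 46/920 = 0.05, a_41 = 0/920 = 0.00
  a_12 = 336/840 = 0.40, a_22 = 126/840 = 0.15, a_32 = 42/840 = 0.05, a_42 = 168/840 = 0.20
  a_13 = 76/760 = 0.10, a_23 = 266/760 = 0.35, a_33 = 38/760 = 0.05, a_43 = 38/760 = 0.05
  a_14 = 0/1320 = 0.00, a_24 = 264/1320 = 0.20, a_34 = 396/1320 = 0.30, a_44 = 396/1320 = 0.30
I − A =
  [   0.95    -0.40    -0.10     0.00]
  [  -0.15     0.85    -0.35    -0.20]
  [  -0.05    -0.05     0.95    -0.30]
  [   0.00    -0.20    -0.05     0.70]
Compute the cofactors C_ij = (−1)^(i+j)·(3×3 minor ij) of I−A; the adjugate is their transpose:
adj(I−A) = Cᵀ =
  [ 0.480750   0.269500   0.157500   0.144500]
  [ 0.110250   0.614000   0.252750   0.283750]
  [ 0.042000   0.104250   0.485250   0.237750]
  [ 0.034500   0.182875   0.106875   0.681500]
det(I−A) = Σ_j (I−A)_1j·C_1j = (0.95)(0.480750) + (-0.40)(0.110250) + (-0.10)(0.042000) + (0.00)(0.034500) = 0.4084125
(I − A)⁻¹ = adj(I−A) / det(I−A) ≈
  [   1.1771     0.6599     0.3856     0.3538]
  [   0.2699     1.5034     0.6189     0.6948]
  [   0.1028     0.2553     1.1881     0.5821]
  [   0.0845     0.4478     0.2617     1.6687]
x = (I − A)⁻¹ d = adj(I−A)·d / det(I−A), with det(I−A) = 0.4084125:
  x_1 = (0.480750·80 + 0.269500·120 + 0.157500·220 + 0.144500·30) / 0.4084125 = 109.785 / 0.4084125 ≈ 268.809
  x_2 = (0.110250·80 + 0.614000·120 + 0.252750·220 + 0.283750·30) / 0.4084125 = 146.6175 / 0.4084125 ≈ 358.994
  x_3 = (0.042000·80 + 0.104250·120 + 0.485250·220 + 0.237750·30) / 0.4084125 = 129.7575 / 0.4084125 ≈ 317.712
  x_4 = (0.034500·80 + 0.182875·120 + 0.106875·220 + 0.681500·30) / 0.4084125 = 68.6625 / 0.4084125 ≈ 168.120

x_3 = 317.712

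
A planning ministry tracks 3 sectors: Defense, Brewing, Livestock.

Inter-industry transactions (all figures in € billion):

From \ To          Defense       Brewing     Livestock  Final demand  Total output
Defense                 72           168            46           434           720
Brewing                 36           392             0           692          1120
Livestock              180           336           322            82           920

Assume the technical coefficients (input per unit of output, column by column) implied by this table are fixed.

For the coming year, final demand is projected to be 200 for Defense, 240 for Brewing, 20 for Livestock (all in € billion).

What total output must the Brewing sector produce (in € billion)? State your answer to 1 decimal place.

x_B = 392.8

Technical coefficients a_ij = z_ij / X_j:
  a_DD = 72/720 = 0.10, a_BD = 36/720 = 0.05, a_LD = 180/720 = 0.25
  a_DB = 168/1120 = 0.15, a_BB = 392/1120 = 0.35, a_LB = 336/1120 = 0.30
  a_DL = 46/920 = 0.05, a_BL = 0/920 = 0.00, a_LL = 322/920 = 0.35
I − A =
  [   0.90    -0.15    -0.05]
  [  -0.05     0.65     0.00]
  [  -0.25    -0.30     0.65]
Cofactors of I−A, C_ij = (−1)^(i+j)·(minor ij) (rows/columns in the sector order above):
  C_11 = (0.65)(0.65) − (0.00)(-0.30) = 0.4225
  C_12 = −[(-0.05)(0.65) − (0.00)(-0.25)] = 0.0325
  C_13 = (-0.05)(-0.30) − (0.65)(-0.25) = 0.1775
  C_21 = −[(-0.15)(0.65) − (-0.05)(-0.30)] = 0.1125
  C_22 = (0.90)(0.65) − (-0.05)(-0.25) = 0.5725
  C_23 = −[(0.90)(-0.30) − (-0.15)(-0.25)] = 0.3075
  C_31 = (-0.15)(0.00) − (-0.05)(0.65) = 0.0325
  C_32 = −[(0.90)(0.00) − (-0.05)(-0.05)] = 0.0025
  C_33 = (0.90)(0.65) − (-0.15)(-0.05) = 0.5775
det(I−A) = Σ_j (I−A)_1j·C_1j = (0.90)(0.4225) + (-0.15)(0.0325) + (-0.05)(0.1775) = 0.3665
adj(I−A) = Cᵀ =
  [ 0.4225   0.1125   0.0325]
  [ 0.0325   0.5725   0.0025]
  [ 0.1775   0.3075   0.5775]
(I − A)⁻¹ = adj(I−A) / det(I−A) ≈
  [   1.1528     0.3070     0.0887]
  [   0.0887     1.5621     0.0068]
  [   0.4843     0.8390     1.5757]
x = (I − A)⁻¹ d = adj(I−A)·d / det(I−A), with det(I−A) = 0.3665:
  x_D = (0.4225·200 + 0.1125·240 + 0.0325·20) / 0.3665 = 112.15 / 0.3665 ≈ 306.0
  x_B = (0.0325·200 + 0.5725·240 + 0.0025·20) / 0.3665 = 143.95 / 0.3665 ≈ 392.8
  x_L = (0.1775·200 + 0.3075·240 + 0.5775·20) / 0.3665 = 120.85 / 0.3665 ≈ 329.7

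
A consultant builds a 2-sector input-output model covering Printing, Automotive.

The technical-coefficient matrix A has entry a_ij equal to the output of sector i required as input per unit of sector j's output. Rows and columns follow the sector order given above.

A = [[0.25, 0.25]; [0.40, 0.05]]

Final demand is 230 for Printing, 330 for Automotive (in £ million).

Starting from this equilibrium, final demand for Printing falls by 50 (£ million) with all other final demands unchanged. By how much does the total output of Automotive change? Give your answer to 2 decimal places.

Δx_A = -32.65

I − A =
  [   0.75    -0.25]
  [  -0.40     0.95]
det(I−A) = (0.75)(0.95) − (-0.25)(-0.40) = 0.6125
adj(I−A) = [[0.95, 0.25], [0.40, 0.75]]
(I − A)⁻¹ = adj(I−A) / det(I−A) ≈
  [   1.5510     0.4082]
  [   0.6531     1.2245]
Δx = (I − A)⁻¹ Δd with Δd having -50 in the Printing component and 0 elsewhere.
So Δx_A = L_AP · (-50), where L_AP = adj(I−A)_AP / det(I−A) = 0.40 / 0.6125.
Δx_A = 0.40 × (-50) / 0.6125 = -20.00 / 0.6125 ≈ -32.65.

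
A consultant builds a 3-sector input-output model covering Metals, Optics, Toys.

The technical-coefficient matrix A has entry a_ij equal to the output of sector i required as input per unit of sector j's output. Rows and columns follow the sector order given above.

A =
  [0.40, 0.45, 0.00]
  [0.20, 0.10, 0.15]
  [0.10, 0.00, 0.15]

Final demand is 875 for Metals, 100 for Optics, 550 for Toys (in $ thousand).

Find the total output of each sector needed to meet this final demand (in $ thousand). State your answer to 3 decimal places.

x_1 = 1982.036, x_2 = 698.270, x_3 = 880.240

I − A =
  [   0.60    -0.45     0.00]
  [  -0.20     0.90    -0.15]
  [  -0.10     0.00     0.85]
Cofactors of I−A, C_ij = (−1)^(i+j)·(minor ij) (rows/columns in the sector order above):
  C_11 = (0.90)(0.85) − (-0.15)(0.00) = 0.7650
  C_12 = −[(-0.20)(0.85) − (-0.15)(-0.10)] = 0.1850
  C_13 = (-0.20)(0.00) − (0.90)(-0.10) = 0.0900
  C_21 = −[(-0.45)(0.85) − (0.00)(0.00)] = 0.3825
  C_22 = (0.60)(0.85) − (0.00)(-0.10) = 0.5100
  C_23 = −[(0.60)(0.00) − (-0.45)(-0.10)] = 0.0450
  C_31 = (-0.45)(-0.15) − (0.00)(0.90) = 0.0675
  C_32 = −[(0.60)(-0.15) − (0.00)(-0.20)] = 0.0900
  C_33 = (0.60)(0.90) − (-0.45)(-0.20) = 0.4500
det(I−A) = Σ_j (I−A)_1j·C_1j = (0.60)(0.7650) + (-0.45)(0.1850) + (0.00)(0.0900) = 0.37575
adj(I−A) = Cᵀ =
  [ 0.7650   0.3825   0.0675]
  [ 0.1850   0.5100   0.0900]
  [ 0.0900   0.0450   0.4500]
(I − A)⁻¹ = adj(I−A) / det(I−A) ≈
  [   2.0359     1.0180     0.1796]
  [   0.4923     1.3573     0.2395]
  [   0.2395     0.1198     1.1976]
x = (I − A)⁻¹ d = adj(I−A)·d / det(I−A), with det(I−A) = 0.37575:
  x_1 = (0.7650·875 + 0.3825·100 + 0.0675·550) / 0.37575 = 744.75 / 0.37575 ≈ 1982.036
  x_2 = (0.1850·875 + 0.5100·100 + 0.0900·550) / 0.37575 = 262.375 / 0.37575 ≈ 698.270
  x_3 = (0.0900·875 + 0.0450·100 + 0.4500·550) / 0.37575 = 330.75 / 0.37575 ≈ 880.240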